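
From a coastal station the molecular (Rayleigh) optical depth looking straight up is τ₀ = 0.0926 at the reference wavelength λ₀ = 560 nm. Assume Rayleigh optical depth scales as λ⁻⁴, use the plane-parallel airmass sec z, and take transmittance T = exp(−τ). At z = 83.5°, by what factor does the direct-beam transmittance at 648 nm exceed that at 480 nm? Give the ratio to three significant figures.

2.88

Airmass: sec 83.5° = 8.8337.
τ(648 nm) = 0.0926 × (560/648)⁴ × 8.8337 = 0.0926 × 0.5578 × 8.8337 = 0.4563.
τ(480 nm) = 0.0926 × (560/480)⁴ × 8.8337 = 0.0926 × 1.8526 × 8.8337 = 1.5154.
T(648)/T(480) = exp(τ_B − τ_A) = exp(1.0592) = 2.8840.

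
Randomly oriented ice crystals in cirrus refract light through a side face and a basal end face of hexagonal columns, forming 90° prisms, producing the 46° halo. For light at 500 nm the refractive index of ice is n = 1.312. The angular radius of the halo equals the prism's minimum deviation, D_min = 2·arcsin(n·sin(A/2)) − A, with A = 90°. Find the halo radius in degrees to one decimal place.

n·sin(A/2) = 1.312 × sin 45° = 1.312 × 0.7071 = 0.9277.
D_min = 2·arcsin(0.9277) − 90° = 2 × 68.083° − 90° = 46.166°.

46.2°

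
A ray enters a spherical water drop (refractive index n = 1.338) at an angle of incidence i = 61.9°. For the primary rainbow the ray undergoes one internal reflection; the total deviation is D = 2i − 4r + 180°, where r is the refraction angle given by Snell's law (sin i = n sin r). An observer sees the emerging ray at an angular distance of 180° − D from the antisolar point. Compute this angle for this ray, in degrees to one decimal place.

sin r = sin 61.9° / 1.338 = 0.8821/1.338 = 0.6593; r = 41.25°.
D = 2·61.9° − 4·41.25° + 180° = 123.80° − 164.98° + 180° = 138.82°.
Angle from antisolar point = 180° − D = 41.18°.

41.2°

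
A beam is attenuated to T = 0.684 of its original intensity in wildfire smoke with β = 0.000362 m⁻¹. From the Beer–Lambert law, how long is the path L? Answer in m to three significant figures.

1050 m

Beer–Lambert: T = exp(−βL) ⇒ L = −ln(T)/β = −ln(0.684)/0.000362 = 0.3798/0.000362 = 1049 m.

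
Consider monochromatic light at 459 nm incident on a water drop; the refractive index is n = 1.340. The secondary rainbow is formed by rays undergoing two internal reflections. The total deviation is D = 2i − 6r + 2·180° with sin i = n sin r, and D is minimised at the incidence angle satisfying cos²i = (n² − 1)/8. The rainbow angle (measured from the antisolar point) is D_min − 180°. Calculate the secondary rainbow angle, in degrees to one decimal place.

52.7°

cos²i = (1.79560 − 1)/8 = 0.09945; i = arccos(0.31536) = 71.618°.
sin r = sin 71.618°/1.340 = 0.70819; r = 45.088°.
D_min = 2·71.618° − 6·45.088° + 360° = 232.709°.
Rainbow angle = D_min − 180° = 52.709°.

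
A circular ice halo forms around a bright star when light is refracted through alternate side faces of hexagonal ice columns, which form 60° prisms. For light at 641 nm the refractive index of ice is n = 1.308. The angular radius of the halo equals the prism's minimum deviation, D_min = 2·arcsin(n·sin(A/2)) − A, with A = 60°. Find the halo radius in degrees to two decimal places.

21.69°

n·sin(A/2) = 1.308 × sin 30° = 1.308 × 0.5000 = 0.6540.
D_min = 2·arcsin(0.6540) − 60° = 2 × 40.844° − 60° = 21.688°.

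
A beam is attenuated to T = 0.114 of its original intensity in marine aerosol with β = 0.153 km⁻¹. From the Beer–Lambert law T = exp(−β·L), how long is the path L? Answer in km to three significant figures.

14.2 km

Beer–Lambert: T = exp(−βL) ⇒ L = −ln(T)/β = −ln(0.114)/0.153 = 2.1716/0.153 = 14.19 km.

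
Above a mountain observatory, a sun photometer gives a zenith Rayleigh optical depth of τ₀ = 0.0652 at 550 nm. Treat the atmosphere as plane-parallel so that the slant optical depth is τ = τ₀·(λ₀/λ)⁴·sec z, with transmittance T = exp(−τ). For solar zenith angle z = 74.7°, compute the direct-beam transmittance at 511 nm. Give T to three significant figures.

0.718

sec 74.7° = 3.7897.
τ = 0.0652 × (550/511)⁴ × 3.7897 = 0.0652 × 1.3420 × 3.7897 = 0.3316.
T = exp(−0.3316) = 0.7178.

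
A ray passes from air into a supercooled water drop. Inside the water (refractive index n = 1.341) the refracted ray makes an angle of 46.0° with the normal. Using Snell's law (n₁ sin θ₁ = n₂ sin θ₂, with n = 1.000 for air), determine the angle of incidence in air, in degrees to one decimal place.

74.7°

Snell: sin θ_i = n · sin θ_r = 1.341 × sin 46.0° = 1.341 × 0.7193 = 0.9646.
θ_i = arcsin(0.9646) = 74.72°.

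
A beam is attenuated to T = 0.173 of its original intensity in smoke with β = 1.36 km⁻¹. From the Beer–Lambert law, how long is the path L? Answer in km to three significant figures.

Beer–Lambert: T = exp(−βL) ⇒ L = −ln(T)/β = −ln(0.173)/1.36 = 1.7545/1.36 = 1.29 km.

1.29 km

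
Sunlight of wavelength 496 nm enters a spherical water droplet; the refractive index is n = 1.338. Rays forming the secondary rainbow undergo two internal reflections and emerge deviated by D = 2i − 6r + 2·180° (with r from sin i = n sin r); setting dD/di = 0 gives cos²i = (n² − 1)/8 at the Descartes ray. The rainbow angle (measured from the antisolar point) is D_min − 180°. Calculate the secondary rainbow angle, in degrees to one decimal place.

52.2°

cos²i = (1.79024 − 1)/8 = 0.09878; i = arccos(0.31429) = 71.682°.
sin r = sin 71.682°/1.338 = 0.70951; r = 45.195°.
D_min = 2·71.682° − 6·45.195° + 360° = 232.193°.
Rainbow angle = D_min − 180° = 52.193°.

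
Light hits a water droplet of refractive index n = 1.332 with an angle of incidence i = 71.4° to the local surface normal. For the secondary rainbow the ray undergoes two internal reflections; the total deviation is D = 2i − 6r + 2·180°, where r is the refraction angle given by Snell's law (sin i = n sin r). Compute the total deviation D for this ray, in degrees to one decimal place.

sin r = sin 71.4° / 1.332 = 0.9478/1.332 = 0.7115; r = 45.36°.
D = 2·71.4° − 6·45.36° + 2·180° = 142.80° − 272.16° + 360° = 230.64°.

230.6°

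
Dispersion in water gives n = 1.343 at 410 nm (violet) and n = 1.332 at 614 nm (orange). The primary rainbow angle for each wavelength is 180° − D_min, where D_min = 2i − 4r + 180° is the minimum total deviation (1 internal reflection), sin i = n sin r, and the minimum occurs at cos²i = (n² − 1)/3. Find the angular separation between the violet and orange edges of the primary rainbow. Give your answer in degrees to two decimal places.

At 410 nm (n = 1.343): cos²i = 0.26788 → i = 58.830°, r = 39.577°, D_min = 139.354°, rainbow angle = 40.646°.
At 614 nm (n = 1.332): cos²i = 0.25807 → i = 59.469°, r = 40.290°, D_min = 137.776°, rainbow angle = 42.224°.
Angular width = |40.646° − 42.224°| = 1.578°.

1.58°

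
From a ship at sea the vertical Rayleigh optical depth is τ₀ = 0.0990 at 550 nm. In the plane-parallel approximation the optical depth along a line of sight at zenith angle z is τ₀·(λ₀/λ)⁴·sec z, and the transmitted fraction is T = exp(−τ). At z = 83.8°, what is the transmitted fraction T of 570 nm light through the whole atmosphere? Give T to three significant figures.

sec 83.8° = 9.2593.
τ = 0.0990 × (550/570)⁴ × 9.2593 = 0.0990 × 0.8669 × 9.2593 = 0.7946.
T = exp(−0.7946) = 0.4517.

0.452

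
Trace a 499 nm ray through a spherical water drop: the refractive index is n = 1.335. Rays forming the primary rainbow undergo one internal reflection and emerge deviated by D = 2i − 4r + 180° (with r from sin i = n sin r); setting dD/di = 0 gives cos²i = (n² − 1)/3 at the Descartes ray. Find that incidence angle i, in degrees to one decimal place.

59.3°

cos²i = (1.335² − 1)/3 = (1.78222 − 1)/3 = 0.26074.
cos i = 0.51063, so i = 59.294°.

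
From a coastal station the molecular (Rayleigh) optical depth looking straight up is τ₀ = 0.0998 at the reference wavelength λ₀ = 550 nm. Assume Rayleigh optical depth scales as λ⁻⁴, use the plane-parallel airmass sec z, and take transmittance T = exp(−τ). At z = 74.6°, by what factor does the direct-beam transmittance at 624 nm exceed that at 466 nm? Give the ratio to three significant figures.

1.65

Airmass: sec 74.6° = 3.7657.
τ(624 nm) = 0.0998 × (550/624)⁴ × 3.7657 = 0.0998 × 0.6035 × 3.7657 = 0.2268.
τ(466 nm) = 0.0998 × (550/466)⁴ × 3.7657 = 0.0998 × 1.9405 × 3.7657 = 0.7293.
T(624)/T(466) = exp(τ_B − τ_A) = exp(0.5024) = 1.6527.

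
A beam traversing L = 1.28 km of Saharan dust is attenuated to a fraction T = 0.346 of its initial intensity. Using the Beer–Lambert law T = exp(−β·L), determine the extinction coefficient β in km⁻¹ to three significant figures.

0.829 km⁻¹

Beer–Lambert: T = exp(−βL) ⇒ β = −ln(T)/L = −ln(0.346)/1.28 = 1.0613/1.28 = 0.8292 km⁻¹.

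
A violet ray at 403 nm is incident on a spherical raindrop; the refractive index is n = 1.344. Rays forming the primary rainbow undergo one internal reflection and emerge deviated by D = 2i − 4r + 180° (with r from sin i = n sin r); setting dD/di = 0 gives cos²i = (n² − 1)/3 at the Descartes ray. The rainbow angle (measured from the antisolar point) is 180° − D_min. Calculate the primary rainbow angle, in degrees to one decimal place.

cos²i = (1.80634 − 1)/3 = 0.26878; i = arccos(0.51844) = 58.772°.
sin r = sin 58.772°/1.344 = 0.63625; r = 39.512°.
D_min = 2·58.772° − 4·39.512° + 180° = 139.495°.
Rainbow angle = 180° − D_min = 40.505°.

40.5°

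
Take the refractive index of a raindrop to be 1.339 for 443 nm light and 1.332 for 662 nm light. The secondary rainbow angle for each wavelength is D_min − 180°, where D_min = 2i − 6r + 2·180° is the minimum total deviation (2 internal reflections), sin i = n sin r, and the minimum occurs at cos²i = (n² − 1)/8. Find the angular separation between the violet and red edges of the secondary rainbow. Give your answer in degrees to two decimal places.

At 443 nm (n = 1.339): cos²i = 0.09912 → i = 71.650°, r = 45.141°, D_min = 232.451°, rainbow angle = 52.451°.
At 662 nm (n = 1.332): cos²i = 0.09678 → i = 71.875°, r = 45.520°, D_min = 230.628°, rainbow angle = 50.628°.
Angular width = |52.451° − 50.628°| = 1.823°.

1.82°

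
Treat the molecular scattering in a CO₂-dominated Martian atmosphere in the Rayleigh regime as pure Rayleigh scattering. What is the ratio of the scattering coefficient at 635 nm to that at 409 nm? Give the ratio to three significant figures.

Rayleigh scattering ∝ λ⁻⁴, so the ratio of coefficients is the inverse fourth power of the wavelength ratio.
σ(635)/σ(409) = (409/635)⁴ = (0.6441)⁴ = 0.1721.

0.172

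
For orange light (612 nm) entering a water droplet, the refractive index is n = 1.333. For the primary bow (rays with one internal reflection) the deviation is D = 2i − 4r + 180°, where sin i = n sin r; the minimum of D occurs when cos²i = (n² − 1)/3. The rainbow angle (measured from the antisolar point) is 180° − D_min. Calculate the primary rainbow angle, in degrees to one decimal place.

42.1°

cos²i = (1.77689 − 1)/3 = 0.25896; i = arccos(0.50888) = 59.410°.
sin r = sin 59.410°/1.333 = 0.64579; r = 40.225°.
D_min = 2·59.410° − 4·40.225° + 180° = 137.922°.
Rainbow angle = 180° − D_min = 42.078°.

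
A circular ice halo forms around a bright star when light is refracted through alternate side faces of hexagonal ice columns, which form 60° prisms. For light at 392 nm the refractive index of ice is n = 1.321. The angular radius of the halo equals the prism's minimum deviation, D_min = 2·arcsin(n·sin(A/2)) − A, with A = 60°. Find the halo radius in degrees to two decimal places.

22.68°

n·sin(A/2) = 1.321 × sin 30° = 1.321 × 0.5000 = 0.6605.
D_min = 2·arcsin(0.6605) − 60° = 2 × 41.338° − 60° = 22.676°.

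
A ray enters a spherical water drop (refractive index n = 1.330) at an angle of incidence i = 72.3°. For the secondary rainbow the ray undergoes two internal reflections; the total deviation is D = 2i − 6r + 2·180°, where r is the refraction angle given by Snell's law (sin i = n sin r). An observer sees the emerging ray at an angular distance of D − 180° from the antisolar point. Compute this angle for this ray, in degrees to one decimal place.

sin r = sin 72.3° / 1.330 = 0.9527/1.330 = 0.7163; r = 45.75°.
D = 2·72.3° − 6·45.75° + 2·180° = 144.60° − 274.49° + 360° = 230.11°.
Angle from antisolar point = D − 180° = 50.11°.

50.1°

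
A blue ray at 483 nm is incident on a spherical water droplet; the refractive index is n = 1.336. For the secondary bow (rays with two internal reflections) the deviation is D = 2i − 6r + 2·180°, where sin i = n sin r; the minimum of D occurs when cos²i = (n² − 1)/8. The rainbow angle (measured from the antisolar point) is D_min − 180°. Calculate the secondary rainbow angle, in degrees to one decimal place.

51.7°

cos²i = (1.78490 − 1)/8 = 0.09811; i = arccos(0.31323) = 71.746°.
sin r = sin 71.746°/1.336 = 0.71084; r = 45.303°.
D_min = 2·71.746° − 6·45.303° + 360° = 231.674°.
Rainbow angle = D_min − 180° = 51.674°.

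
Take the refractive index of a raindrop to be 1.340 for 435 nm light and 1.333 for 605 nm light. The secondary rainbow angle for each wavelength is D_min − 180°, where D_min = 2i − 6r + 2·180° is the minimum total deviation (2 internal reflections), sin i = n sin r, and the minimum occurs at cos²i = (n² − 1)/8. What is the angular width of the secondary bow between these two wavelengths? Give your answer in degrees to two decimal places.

1.82°

At 435 nm (n = 1.340): cos²i = 0.09945 → i = 71.618°, r = 45.088°, D_min = 232.709°, rainbow angle = 52.709°.
At 605 nm (n = 1.333): cos²i = 0.09711 → i = 71.843°, r = 45.466°, D_min = 230.891°, rainbow angle = 50.891°.
Angular width = |52.709° − 50.891°| = 1.818°.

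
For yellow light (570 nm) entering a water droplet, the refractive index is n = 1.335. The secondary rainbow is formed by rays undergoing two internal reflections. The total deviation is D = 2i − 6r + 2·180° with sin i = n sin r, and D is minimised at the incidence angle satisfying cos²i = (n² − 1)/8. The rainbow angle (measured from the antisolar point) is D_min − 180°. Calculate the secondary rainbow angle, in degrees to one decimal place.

51.4°

cos²i = (1.78222 − 1)/8 = 0.09778; i = arccos(0.31269) = 71.778°.
sin r = sin 71.778°/1.335 = 0.71150; r = 45.357°.
D_min = 2·71.778° − 6·45.357° + 360° = 231.414°.
Rainbow angle = D_min − 180° = 51.414°.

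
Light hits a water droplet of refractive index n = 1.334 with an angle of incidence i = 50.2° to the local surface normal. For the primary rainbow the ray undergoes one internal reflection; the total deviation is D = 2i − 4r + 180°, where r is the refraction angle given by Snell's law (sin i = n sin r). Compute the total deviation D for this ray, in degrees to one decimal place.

sin r = sin 50.2° / 1.334 = 0.7683/1.334 = 0.5759; r = 35.16°.
D = 2·50.2° − 4·35.16° + 180° = 100.40° − 140.66° + 180° = 139.74°.

139.7°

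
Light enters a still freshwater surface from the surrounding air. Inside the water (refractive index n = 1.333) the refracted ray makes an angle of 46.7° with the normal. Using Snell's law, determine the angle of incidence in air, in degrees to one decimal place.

76.0°

Snell: sin θ_i = n · sin θ_r = 1.333 × sin 46.7° = 1.333 × 0.7278 = 0.9701.
θ_i = arcsin(0.9701) = 75.96°.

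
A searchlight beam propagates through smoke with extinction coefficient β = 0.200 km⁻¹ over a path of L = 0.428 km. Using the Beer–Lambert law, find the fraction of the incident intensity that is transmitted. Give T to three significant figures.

0.918

τ = β·L = 0.200 × 0.428 = 0.0856.
T = exp(−0.0856) = 0.9180.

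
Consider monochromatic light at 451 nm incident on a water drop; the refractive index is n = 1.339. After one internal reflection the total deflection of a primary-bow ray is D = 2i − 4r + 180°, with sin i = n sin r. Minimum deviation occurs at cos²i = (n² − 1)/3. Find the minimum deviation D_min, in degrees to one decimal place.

cos²i = (1.79292 − 1)/3 = 0.26431; i = arccos(0.51411) = 59.062°.
sin r = sin 59.062°/1.339 = 0.64057; r = 39.834°.
D_min = 2·59.062° − 4·39.834° + 180° = 138.786°.

138.8°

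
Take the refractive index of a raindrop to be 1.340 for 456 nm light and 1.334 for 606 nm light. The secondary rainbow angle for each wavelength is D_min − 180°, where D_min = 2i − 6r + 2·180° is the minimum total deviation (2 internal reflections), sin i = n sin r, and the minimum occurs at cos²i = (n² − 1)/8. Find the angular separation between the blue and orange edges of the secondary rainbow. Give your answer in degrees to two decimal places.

1.56°

At 456 nm (n = 1.340): cos²i = 0.09945 → i = 71.618°, r = 45.088°, D_min = 232.709°, rainbow angle = 52.709°.
At 606 nm (n = 1.334): cos²i = 0.09744 → i = 71.810°, r = 45.411°, D_min = 231.153°, rainbow angle = 51.153°.
Angular width = |52.709° − 51.153°| = 1.556°.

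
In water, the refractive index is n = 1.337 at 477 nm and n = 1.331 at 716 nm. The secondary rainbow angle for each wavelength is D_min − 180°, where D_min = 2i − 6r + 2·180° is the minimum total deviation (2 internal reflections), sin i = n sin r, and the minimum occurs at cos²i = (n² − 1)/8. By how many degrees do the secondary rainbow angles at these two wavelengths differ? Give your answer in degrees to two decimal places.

At 477 nm (n = 1.337): cos²i = 0.09845 → i = 71.714°, r = 45.249°, D_min = 231.934°, rainbow angle = 51.934°.
At 716 nm (n = 1.331): cos²i = 0.09645 → i = 71.907°, r = 45.575°, D_min = 230.365°, rainbow angle = 50.365°.
Angular width = |51.934° − 50.365°| = 1.569°.

1.57°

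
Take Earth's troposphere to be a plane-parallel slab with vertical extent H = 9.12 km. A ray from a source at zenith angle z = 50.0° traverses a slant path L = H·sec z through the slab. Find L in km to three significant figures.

sec z = 1/cos 50.0° = 1.5557.
L = 9.12 × 1.5557 = 14.188 km.

14.2 km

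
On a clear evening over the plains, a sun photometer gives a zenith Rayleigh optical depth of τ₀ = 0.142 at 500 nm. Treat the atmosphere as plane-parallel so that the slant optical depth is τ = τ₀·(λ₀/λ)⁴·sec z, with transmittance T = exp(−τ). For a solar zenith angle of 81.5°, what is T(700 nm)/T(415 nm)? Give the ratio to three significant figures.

Airmass: sec 81.5° = 6.7655.
τ(700 nm) = 0.142 × (500/700)⁴ × 6.7655 = 0.142 × 0.2603 × 6.7655 = 0.2501.
τ(415 nm) = 0.142 × (500/415)⁴ × 6.7655 = 0.142 × 2.1071 × 6.7655 = 2.0243.
T(700)/T(415) = exp(τ_B − τ_A) = exp(1.7742) = 5.8957.

5.90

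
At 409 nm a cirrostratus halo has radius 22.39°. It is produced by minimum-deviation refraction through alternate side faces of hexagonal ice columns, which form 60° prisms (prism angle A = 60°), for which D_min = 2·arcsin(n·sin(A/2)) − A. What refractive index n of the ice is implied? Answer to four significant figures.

1.317

Rearranging: n = sin((D_min + A)/2) / sin(A/2).
(D_min + A)/2 = (22.39° + 60°)/2 = 41.195°.
n = sin 41.195° / sin 30° = 0.6586 / 0.5000 = 1.3172.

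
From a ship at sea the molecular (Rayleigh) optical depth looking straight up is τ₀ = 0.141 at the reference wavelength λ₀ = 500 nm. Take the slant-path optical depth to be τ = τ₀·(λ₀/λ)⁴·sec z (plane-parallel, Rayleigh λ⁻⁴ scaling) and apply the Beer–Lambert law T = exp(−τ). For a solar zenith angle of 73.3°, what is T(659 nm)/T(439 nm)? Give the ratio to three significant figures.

1.94

Airmass: sec 73.3° = 3.4799.
τ(659 nm) = 0.141 × (500/659)⁴ × 3.4799 = 0.141 × 0.3314 × 3.4799 = 0.1626.
τ(439 nm) = 0.141 × (500/439)⁴ × 3.4799 = 0.141 × 1.6828 × 3.4799 = 0.8257.
T(659)/T(439) = exp(τ_B − τ_A) = exp(0.6631) = 1.9408.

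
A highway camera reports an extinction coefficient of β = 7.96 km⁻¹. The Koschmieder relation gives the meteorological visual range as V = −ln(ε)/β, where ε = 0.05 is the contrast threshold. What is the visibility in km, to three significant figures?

0.376 km

V = −ln(0.05) / 7.96 = 2.996 / 7.96 = 0.3763 km.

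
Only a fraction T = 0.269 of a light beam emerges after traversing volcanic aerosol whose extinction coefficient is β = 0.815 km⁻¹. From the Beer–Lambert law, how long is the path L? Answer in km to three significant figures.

1.61 km

Beer–Lambert: T = exp(−βL) ⇒ L = −ln(T)/β = −ln(0.269)/0.815 = 1.3130/0.815 = 1.611 km.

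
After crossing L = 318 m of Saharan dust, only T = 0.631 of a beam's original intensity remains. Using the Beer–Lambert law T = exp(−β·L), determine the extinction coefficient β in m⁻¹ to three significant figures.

0.00145 m⁻¹

Beer–Lambert: T = exp(−βL) ⇒ β = −ln(T)/L = −ln(0.631)/318 = 0.4604/318 = 0.001448 m⁻¹.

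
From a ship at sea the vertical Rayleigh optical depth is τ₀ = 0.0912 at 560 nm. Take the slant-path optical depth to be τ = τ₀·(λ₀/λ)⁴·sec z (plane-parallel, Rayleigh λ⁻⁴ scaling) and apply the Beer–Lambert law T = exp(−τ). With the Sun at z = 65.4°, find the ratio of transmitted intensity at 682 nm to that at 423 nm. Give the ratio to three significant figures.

1.77

Airmass: sec 65.4° = 2.4022.
τ(682 nm) = 0.0912 × (560/682)⁴ × 2.4022 = 0.0912 × 0.4546 × 2.4022 = 0.0996.
τ(423 nm) = 0.0912 × (560/423)⁴ × 2.4022 = 0.0912 × 3.0718 × 2.4022 = 0.6730.
T(682)/T(423) = exp(τ_B − τ_A) = exp(0.5734) = 1.7743.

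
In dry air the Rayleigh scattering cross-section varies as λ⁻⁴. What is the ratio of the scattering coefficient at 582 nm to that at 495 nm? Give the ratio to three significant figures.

Rayleigh scattering ∝ λ⁻⁴, so the ratio of coefficients is the inverse fourth power of the wavelength ratio.
σ(582)/σ(495) = (495/582)⁴ = (0.8505)⁴ = 0.5233.

0.523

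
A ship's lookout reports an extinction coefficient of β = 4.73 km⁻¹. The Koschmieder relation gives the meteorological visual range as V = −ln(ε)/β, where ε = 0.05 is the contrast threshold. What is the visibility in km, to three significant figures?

V = −ln(0.05) / 4.73 = 2.996 / 4.73 = 0.6333 km.

0.633 km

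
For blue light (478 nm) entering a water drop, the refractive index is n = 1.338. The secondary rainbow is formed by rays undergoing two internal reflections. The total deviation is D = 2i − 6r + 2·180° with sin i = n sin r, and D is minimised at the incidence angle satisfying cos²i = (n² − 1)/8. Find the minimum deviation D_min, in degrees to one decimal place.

cos²i = (1.79024 − 1)/8 = 0.09878; i = arccos(0.31429) = 71.682°.
sin r = sin 71.682°/1.338 = 0.70951; r = 45.195°.
D_min = 2·71.682° − 6·45.195° + 360° = 232.193°.

232.2°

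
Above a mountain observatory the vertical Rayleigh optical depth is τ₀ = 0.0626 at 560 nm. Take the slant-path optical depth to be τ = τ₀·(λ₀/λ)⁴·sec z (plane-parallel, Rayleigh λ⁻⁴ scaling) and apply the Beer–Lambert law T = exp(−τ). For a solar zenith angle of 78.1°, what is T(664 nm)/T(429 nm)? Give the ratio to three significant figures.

2.07

Airmass: sec 78.1° = 4.8496.
τ(664 nm) = 0.0626 × (560/664)⁴ × 4.8496 = 0.0626 × 0.5059 × 4.8496 = 0.1536.
τ(429 nm) = 0.0626 × (560/429)⁴ × 4.8496 = 0.0626 × 2.9035 × 4.8496 = 0.8815.
T(664)/T(429) = exp(τ_B − τ_A) = exp(0.7279) = 2.0707.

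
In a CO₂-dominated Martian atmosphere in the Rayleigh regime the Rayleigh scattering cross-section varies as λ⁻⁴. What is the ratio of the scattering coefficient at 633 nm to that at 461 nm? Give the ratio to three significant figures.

0.281

Rayleigh scattering ∝ λ⁻⁴, so the ratio of coefficients is the inverse fourth power of the wavelength ratio.
σ(633)/σ(461) = (461/633)⁴ = (0.7283)⁴ = 0.2813.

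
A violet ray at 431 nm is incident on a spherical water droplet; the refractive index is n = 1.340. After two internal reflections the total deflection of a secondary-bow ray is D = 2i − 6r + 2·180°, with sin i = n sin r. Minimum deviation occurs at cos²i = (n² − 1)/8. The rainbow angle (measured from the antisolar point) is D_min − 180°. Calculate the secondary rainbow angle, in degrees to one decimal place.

cos²i = (1.79560 − 1)/8 = 0.09945; i = arccos(0.31536) = 71.618°.
sin r = sin 71.618°/1.340 = 0.70819; r = 45.088°.
D_min = 2·71.618° − 6·45.088° + 360° = 232.709°.
Rainbow angle = D_min − 180° = 52.709°.

52.7°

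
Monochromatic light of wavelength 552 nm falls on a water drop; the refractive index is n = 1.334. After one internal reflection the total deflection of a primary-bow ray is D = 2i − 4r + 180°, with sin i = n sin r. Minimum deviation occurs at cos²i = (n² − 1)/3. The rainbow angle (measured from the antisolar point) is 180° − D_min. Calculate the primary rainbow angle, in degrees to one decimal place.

41.9°

cos²i = (1.77956 − 1)/3 = 0.25985; i = arccos(0.50976) = 59.352°.
sin r = sin 59.352°/1.334 = 0.64492; r = 40.159°.
D_min = 2·59.352° − 4·40.159° + 180° = 138.067°.
Rainbow angle = 180° − D_min = 41.933°.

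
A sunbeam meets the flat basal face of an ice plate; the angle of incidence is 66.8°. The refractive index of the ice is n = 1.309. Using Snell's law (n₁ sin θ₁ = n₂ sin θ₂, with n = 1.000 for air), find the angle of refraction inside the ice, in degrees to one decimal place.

44.6°

Snell: sin θ_r = sin θ_i / n = sin 66.8° / 1.309 = 0.9191 / 1.309 = 0.7022.
θ_r = arcsin(0.7022) = 44.60°.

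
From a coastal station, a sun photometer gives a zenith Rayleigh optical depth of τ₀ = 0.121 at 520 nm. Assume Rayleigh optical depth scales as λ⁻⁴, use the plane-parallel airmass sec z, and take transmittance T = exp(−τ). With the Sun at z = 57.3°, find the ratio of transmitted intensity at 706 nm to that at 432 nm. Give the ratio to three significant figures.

Airmass: sec 57.3° = 1.8510.
τ(706 nm) = 0.121 × (520/706)⁴ × 1.8510 = 0.121 × 0.2943 × 1.8510 = 0.0659.
τ(432 nm) = 0.121 × (520/432)⁴ × 1.8510 = 0.121 × 2.0993 × 1.8510 = 0.4702.
T(706)/T(432) = exp(τ_B − τ_A) = exp(0.4043) = 1.4982.

1.50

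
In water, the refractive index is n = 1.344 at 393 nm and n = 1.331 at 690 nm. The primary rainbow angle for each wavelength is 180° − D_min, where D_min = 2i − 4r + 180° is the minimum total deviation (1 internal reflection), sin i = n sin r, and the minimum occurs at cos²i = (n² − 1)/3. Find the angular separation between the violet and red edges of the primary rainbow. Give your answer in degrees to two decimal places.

1.86°

At 393 nm (n = 1.344): cos²i = 0.26878 → i = 58.772°, r = 39.512°, D_min = 139.495°, rainbow angle = 40.505°.
At 690 nm (n = 1.331): cos²i = 0.25719 → i = 59.527°, r = 40.356°, D_min = 137.630°, rainbow angle = 42.370°.
Angular width = |40.505° − 42.370°| = 1.865°.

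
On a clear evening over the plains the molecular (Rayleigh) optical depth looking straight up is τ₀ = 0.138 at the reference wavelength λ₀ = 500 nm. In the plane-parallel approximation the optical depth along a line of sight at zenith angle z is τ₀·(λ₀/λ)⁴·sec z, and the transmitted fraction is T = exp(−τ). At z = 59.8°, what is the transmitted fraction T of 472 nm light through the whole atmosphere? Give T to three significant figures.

0.708

sec 59.8° = 1.9880.
τ = 0.138 × (500/472)⁴ × 1.9880 = 0.138 × 1.2593 × 1.9880 = 0.3455.
T = exp(−0.3455) = 0.7079.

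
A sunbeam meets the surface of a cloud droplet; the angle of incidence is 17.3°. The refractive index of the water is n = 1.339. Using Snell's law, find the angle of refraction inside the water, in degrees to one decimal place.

Snell: sin θ_r = sin θ_i / n = sin 17.3° / 1.339 = 0.2974 / 1.339 = 0.2221.
θ_r = arcsin(0.2221) = 12.83°.

12.8°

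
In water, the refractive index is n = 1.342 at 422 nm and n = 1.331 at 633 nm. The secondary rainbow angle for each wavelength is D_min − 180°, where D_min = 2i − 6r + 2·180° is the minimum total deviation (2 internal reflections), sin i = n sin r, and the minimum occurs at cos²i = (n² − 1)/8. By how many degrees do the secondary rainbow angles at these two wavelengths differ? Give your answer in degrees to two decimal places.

2.86°

At 422 nm (n = 1.342): cos²i = 0.10012 → i = 71.554°, r = 44.981°, D_min = 233.222°, rainbow angle = 53.222°.
At 633 nm (n = 1.331): cos²i = 0.09645 → i = 71.907°, r = 45.575°, D_min = 230.365°, rainbow angle = 50.365°.
Angular width = |53.222° − 50.365°| = 2.857°.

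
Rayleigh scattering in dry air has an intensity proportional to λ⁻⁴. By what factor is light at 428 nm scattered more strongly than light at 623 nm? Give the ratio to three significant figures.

Rayleigh scattering ∝ λ⁻⁴, so the ratio of coefficients is the inverse fourth power of the wavelength ratio.
σ(428)/σ(623) = (623/428)⁴ = (1.4556)⁴ = 4.489.

4.49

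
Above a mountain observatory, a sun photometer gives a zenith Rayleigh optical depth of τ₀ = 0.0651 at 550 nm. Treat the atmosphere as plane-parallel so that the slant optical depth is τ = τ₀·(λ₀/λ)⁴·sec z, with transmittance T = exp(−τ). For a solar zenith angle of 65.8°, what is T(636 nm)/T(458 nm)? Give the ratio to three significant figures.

Airmass: sec 65.8° = 2.4395.
τ(636 nm) = 0.0651 × (550/636)⁴ × 2.4395 = 0.0651 × 0.5593 × 2.4395 = 0.0888.
τ(458 nm) = 0.0651 × (550/458)⁴ × 2.4395 = 0.0651 × 2.0796 × 2.4395 = 0.3303.
T(636)/T(458) = exp(τ_B − τ_A) = exp(0.2415) = 1.2731.

1.27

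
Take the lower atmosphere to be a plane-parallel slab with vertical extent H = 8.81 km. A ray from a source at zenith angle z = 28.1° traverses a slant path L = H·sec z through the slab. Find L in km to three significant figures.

sec z = 1/cos 28.1° = 1.1336.
L = 8.81 × 1.1336 = 9.987 km.

9.99 km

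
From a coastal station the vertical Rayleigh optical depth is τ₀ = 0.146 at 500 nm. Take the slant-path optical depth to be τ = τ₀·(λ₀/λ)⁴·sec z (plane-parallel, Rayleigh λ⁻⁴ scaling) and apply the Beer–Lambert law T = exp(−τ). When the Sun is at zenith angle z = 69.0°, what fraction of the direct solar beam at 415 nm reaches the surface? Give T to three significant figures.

sec 69.0° = 2.7904.
τ = 0.146 × (500/415)⁴ × 2.7904 = 0.146 × 2.1071 × 2.7904 = 0.8584.
T = exp(−0.8584) = 0.4238.

0.424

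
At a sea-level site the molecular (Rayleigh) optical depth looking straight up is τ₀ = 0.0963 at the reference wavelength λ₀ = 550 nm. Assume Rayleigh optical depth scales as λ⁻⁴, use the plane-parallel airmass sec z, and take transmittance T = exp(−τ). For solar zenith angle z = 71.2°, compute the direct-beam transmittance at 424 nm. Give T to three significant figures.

sec 71.2° = 3.1030.
τ = 0.0963 × (550/424)⁴ × 3.1030 = 0.0963 × 2.8313 × 3.1030 = 0.8461.
T = exp(−0.8461) = 0.4291.

0.429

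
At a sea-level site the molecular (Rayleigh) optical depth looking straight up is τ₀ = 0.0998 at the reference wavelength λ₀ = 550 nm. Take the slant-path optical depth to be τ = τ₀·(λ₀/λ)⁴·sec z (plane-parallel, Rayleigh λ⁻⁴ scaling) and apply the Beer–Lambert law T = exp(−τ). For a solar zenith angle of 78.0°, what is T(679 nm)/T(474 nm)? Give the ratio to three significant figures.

1.94

Airmass: sec 78.0° = 4.8097.
τ(679 nm) = 0.0998 × (550/679)⁴ × 4.8097 = 0.0998 × 0.4305 × 4.8097 = 0.2066.
τ(474 nm) = 0.0998 × (550/474)⁴ × 4.8097 = 0.0998 × 1.8127 × 4.8097 = 0.8701.
T(679)/T(474) = exp(τ_B − τ_A) = exp(0.6635) = 1.9416.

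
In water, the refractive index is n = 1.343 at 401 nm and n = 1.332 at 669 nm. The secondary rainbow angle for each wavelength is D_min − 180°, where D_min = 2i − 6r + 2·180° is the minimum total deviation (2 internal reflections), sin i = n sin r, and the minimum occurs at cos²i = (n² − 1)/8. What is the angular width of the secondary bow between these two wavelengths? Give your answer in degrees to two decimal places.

2.85°

At 401 nm (n = 1.343): cos²i = 0.10046 → i = 71.522°, r = 44.928°, D_min = 233.478°, rainbow angle = 53.478°.
At 669 nm (n = 1.332): cos²i = 0.09678 → i = 71.875°, r = 45.520°, D_min = 230.628°, rainbow angle = 50.628°.
Angular width = |53.478° − 50.628°| = 2.849°.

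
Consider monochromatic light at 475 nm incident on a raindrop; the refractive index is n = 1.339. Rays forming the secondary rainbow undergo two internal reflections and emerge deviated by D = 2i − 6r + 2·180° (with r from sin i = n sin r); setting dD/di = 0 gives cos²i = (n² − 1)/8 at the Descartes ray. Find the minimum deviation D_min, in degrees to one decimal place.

232.5°

cos²i = (1.79292 − 1)/8 = 0.09912; i = arccos(0.31483) = 71.650°.
sin r = sin 71.650°/1.339 = 0.70885; r = 45.141°.
D_min = 2·71.650° − 6·45.141° + 360° = 232.451°.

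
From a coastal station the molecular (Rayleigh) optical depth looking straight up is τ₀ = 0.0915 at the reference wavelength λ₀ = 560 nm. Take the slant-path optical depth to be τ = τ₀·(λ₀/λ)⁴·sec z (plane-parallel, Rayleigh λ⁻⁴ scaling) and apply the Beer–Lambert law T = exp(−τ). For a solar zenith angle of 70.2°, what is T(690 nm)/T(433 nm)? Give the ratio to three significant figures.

Airmass: sec 70.2° = 2.9521.
τ(690 nm) = 0.0915 × (560/690)⁴ × 2.9521 = 0.0915 × 0.4339 × 2.9521 = 0.1172.
τ(433 nm) = 0.0915 × (560/433)⁴ × 2.9521 = 0.0915 × 2.7977 × 2.9521 = 0.7557.
T(690)/T(433) = exp(τ_B − τ_A) = exp(0.6385) = 1.8937.

1.89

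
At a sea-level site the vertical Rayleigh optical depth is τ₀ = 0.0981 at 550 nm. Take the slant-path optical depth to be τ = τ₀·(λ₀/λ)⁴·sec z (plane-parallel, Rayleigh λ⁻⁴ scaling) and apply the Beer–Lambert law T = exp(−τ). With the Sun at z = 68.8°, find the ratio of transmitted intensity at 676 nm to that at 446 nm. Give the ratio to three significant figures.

Airmass: sec 68.8° = 2.7653.
τ(676 nm) = 0.0981 × (550/676)⁴ × 2.7653 = 0.0981 × 0.4382 × 2.7653 = 0.1189.
τ(446 nm) = 0.0981 × (550/446)⁴ × 2.7653 = 0.0981 × 2.3127 × 2.7653 = 0.6274.
T(676)/T(446) = exp(τ_B − τ_A) = exp(0.5085) = 1.6628.

1.66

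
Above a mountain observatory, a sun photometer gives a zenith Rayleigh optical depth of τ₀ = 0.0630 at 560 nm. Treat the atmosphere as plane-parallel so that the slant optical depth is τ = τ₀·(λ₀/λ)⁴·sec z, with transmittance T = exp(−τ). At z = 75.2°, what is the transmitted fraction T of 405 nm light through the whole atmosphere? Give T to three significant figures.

sec 75.2° = 3.9147.
τ = 0.0630 × (560/405)⁴ × 3.9147 = 0.0630 × 3.6554 × 3.9147 = 0.9015.
T = exp(−0.9015) = 0.4060.

0.406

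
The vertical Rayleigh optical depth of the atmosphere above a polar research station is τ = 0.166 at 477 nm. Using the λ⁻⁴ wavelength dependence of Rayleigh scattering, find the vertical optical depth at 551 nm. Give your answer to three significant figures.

0.0932

τ(551 nm) = τ(477 nm) × (477/551)⁴ = 0.166 × (0.8657)⁴ = 0.166 × 0.5617 = 0.0932.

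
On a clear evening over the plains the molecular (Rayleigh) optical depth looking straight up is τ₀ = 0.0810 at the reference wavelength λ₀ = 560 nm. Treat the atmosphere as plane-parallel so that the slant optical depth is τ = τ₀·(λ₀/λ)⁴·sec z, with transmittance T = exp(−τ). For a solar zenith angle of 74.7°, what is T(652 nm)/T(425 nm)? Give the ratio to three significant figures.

2.13

Airmass: sec 74.7° = 3.7897.
τ(652 nm) = 0.0810 × (560/652)⁴ × 3.7897 = 0.0810 × 0.5442 × 3.7897 = 0.1671.
τ(425 nm) = 0.0810 × (560/425)⁴ × 3.7897 = 0.0810 × 3.0144 × 3.7897 = 0.9253.
T(652)/T(425) = exp(τ_B − τ_A) = exp(0.7583) = 2.1346.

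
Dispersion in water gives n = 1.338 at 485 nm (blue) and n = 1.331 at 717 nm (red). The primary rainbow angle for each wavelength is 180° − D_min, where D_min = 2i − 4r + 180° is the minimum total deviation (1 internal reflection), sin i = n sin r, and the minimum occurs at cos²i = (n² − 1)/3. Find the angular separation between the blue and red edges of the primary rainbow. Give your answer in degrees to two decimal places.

At 485 nm (n = 1.338): cos²i = 0.26341 → i = 59.120°, r = 39.899°, D_min = 138.643°, rainbow angle = 41.357°.
At 717 nm (n = 1.331): cos²i = 0.25719 → i = 59.527°, r = 40.356°, D_min = 137.630°, rainbow angle = 42.370°.
Angular width = |41.357° − 42.370°| = 1.013°.

1.01°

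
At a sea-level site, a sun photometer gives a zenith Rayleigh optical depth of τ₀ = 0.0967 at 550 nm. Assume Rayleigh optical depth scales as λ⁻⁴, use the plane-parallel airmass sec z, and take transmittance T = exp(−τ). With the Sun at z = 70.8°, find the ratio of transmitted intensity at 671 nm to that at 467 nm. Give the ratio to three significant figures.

Airmass: sec 70.8° = 3.0407.
τ(671 nm) = 0.0967 × (550/671)⁴ × 3.0407 = 0.0967 × 0.4514 × 3.0407 = 0.1327.
τ(467 nm) = 0.0967 × (550/467)⁴ × 3.0407 = 0.0967 × 1.9239 × 3.0407 = 0.5657.
T(671)/T(467) = exp(τ_B − τ_A) = exp(0.4330) = 1.5418.

1.54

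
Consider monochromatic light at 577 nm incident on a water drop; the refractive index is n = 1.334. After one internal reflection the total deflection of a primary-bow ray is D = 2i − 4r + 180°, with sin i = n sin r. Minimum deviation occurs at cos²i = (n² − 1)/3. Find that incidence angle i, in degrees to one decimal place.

cos²i = (1.334² − 1)/3 = (1.77956 − 1)/3 = 0.25985.
cos i = 0.50976, so i = 59.352°.

59.4°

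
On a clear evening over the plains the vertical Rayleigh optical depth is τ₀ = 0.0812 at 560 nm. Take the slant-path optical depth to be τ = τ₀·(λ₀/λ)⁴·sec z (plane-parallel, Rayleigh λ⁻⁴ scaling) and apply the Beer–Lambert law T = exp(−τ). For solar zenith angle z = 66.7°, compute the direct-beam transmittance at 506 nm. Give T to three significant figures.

0.735

sec 66.7° = 2.5282.
τ = 0.0812 × (560/506)⁴ × 2.5282 = 0.0812 × 1.5002 × 2.5282 = 0.3080.
T = exp(−0.3080) = 0.7349.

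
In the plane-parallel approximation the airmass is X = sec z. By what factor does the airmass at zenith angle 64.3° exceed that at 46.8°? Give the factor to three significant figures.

X(64.3°)/X(46.8°) = sec 64.3° / sec 46.8° = cos 46.8° / cos 64.3° = 0.6845/0.4337 = 1.5785.

1.58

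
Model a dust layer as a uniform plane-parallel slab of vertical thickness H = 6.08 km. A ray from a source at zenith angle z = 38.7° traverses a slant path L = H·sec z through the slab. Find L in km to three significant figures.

7.79 km

sec z = 1/cos 38.7° = 1.2813.
L = 6.08 × 1.2813 = 7.791 km.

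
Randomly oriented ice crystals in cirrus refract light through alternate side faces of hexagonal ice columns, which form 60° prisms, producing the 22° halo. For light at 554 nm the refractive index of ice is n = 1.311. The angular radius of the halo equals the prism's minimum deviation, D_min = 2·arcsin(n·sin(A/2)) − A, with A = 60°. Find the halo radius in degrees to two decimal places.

21.92°

n·sin(A/2) = 1.311 × sin 30° = 1.311 × 0.5000 = 0.6555.
D_min = 2·arcsin(0.6555) − 60° = 2 × 40.958° − 60° = 21.915°.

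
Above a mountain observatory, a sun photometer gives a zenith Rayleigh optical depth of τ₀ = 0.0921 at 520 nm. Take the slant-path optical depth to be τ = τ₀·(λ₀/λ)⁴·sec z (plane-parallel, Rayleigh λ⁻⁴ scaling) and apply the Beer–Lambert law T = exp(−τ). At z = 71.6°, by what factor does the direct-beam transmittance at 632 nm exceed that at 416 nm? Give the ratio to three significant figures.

Airmass: sec 71.6° = 3.1681.
τ(632 nm) = 0.0921 × (520/632)⁴ × 3.1681 = 0.0921 × 0.4583 × 3.1681 = 0.1337.
τ(416 nm) = 0.0921 × (520/416)⁴ × 3.1681 = 0.0921 × 2.4414 × 3.1681 = 0.7124.
T(632)/T(416) = exp(τ_B − τ_A) = exp(0.5786) = 1.7836.

1.78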